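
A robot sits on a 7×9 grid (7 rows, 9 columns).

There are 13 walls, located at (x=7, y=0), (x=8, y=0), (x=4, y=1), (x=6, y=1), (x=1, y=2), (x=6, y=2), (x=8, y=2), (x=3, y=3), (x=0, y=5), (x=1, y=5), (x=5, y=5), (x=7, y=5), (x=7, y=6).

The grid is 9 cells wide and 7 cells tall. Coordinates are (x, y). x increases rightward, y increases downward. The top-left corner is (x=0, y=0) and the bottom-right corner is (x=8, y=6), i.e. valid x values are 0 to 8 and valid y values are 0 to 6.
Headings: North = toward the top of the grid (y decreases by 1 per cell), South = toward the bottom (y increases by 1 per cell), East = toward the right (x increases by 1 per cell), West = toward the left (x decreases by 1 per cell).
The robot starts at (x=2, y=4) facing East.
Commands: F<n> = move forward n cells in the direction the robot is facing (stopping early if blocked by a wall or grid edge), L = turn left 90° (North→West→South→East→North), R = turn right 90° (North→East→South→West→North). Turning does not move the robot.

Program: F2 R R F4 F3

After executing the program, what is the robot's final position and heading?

Start: (x=2, y=4), facing East
  F2: move forward 2, now at (x=4, y=4)
  R: turn right, now facing South
  R: turn right, now facing West
  F4: move forward 4, now at (x=0, y=4)
  F3: move forward 0/3 (blocked), now at (x=0, y=4)
Final: (x=0, y=4), facing West

Answer: Final position: (x=0, y=4), facing West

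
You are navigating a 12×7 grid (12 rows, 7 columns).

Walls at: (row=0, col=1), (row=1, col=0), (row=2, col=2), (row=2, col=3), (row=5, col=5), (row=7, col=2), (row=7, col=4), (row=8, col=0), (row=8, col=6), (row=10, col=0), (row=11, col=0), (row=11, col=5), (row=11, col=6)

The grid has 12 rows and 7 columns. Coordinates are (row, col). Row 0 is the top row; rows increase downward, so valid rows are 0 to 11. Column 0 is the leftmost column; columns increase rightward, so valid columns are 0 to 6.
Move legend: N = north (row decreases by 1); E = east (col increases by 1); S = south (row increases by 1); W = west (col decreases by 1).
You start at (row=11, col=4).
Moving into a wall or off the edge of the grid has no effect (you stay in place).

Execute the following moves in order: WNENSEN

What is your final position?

Answer: Final position: (row=9, col=5)

Derivation:
Start: (row=11, col=4)
  W (west): (row=11, col=4) -> (row=11, col=3)
  N (north): (row=11, col=3) -> (row=10, col=3)
  E (east): (row=10, col=3) -> (row=10, col=4)
  N (north): (row=10, col=4) -> (row=9, col=4)
  S (south): (row=9, col=4) -> (row=10, col=4)
  E (east): (row=10, col=4) -> (row=10, col=5)
  N (north): (row=10, col=5) -> (row=9, col=5)
Final: (row=9, col=5)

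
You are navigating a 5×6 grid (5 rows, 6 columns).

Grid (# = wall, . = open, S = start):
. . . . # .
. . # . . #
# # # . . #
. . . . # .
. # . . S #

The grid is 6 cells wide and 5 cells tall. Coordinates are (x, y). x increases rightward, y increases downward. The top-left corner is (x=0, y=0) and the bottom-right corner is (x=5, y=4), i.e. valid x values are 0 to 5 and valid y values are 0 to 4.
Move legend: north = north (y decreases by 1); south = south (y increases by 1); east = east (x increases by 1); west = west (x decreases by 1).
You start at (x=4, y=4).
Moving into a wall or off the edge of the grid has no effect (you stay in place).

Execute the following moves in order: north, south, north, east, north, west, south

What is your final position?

Start: (x=4, y=4)
  north (north): blocked, stay at (x=4, y=4)
  south (south): blocked, stay at (x=4, y=4)
  north (north): blocked, stay at (x=4, y=4)
  east (east): blocked, stay at (x=4, y=4)
  north (north): blocked, stay at (x=4, y=4)
  west (west): (x=4, y=4) -> (x=3, y=4)
  south (south): blocked, stay at (x=3, y=4)
Final: (x=3, y=4)

Answer: Final position: (x=3, y=4)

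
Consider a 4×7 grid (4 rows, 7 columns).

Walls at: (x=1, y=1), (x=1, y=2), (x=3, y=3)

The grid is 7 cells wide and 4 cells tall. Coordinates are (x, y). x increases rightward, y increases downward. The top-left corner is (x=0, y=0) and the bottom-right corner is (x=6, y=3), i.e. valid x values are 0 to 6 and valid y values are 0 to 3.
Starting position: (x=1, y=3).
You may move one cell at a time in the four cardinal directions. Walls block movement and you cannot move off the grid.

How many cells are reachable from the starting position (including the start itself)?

Answer: Reachable cells: 25

Derivation:
BFS flood-fill from (x=1, y=3):
  Distance 0: (x=1, y=3)
  Distance 1: (x=0, y=3), (x=2, y=3)
  Distance 2: (x=0, y=2), (x=2, y=2)
  Distance 3: (x=0, y=1), (x=2, y=1), (x=3, y=2)
  Distance 4: (x=0, y=0), (x=2, y=0), (x=3, y=1), (x=4, y=2)
  Distance 5: (x=1, y=0), (x=3, y=0), (x=4, y=1), (x=5, y=2), (x=4, y=3)
  Distance 6: (x=4, y=0), (x=5, y=1), (x=6, y=2), (x=5, y=3)
  Distance 7: (x=5, y=0), (x=6, y=1), (x=6, y=3)
  Distance 8: (x=6, y=0)
Total reachable: 25 (grid has 25 open cells total)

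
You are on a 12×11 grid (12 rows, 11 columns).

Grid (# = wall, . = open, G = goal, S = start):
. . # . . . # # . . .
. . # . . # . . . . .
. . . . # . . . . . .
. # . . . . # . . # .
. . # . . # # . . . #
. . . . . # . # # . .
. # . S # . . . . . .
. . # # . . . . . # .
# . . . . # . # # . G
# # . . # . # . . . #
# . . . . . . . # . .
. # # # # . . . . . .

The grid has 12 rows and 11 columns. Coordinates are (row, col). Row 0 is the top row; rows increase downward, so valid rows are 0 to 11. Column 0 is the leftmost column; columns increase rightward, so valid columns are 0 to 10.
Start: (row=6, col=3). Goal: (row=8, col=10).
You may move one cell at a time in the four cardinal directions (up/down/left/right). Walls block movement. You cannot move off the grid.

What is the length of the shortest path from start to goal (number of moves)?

Answer: Shortest path length: 17

Derivation:
BFS from (row=6, col=3) until reaching (row=8, col=10):
  Distance 0: (row=6, col=3)
  Distance 1: (row=5, col=3), (row=6, col=2)
  Distance 2: (row=4, col=3), (row=5, col=2), (row=5, col=4)
  Distance 3: (row=3, col=3), (row=4, col=4), (row=5, col=1)
  Distance 4: (row=2, col=3), (row=3, col=2), (row=3, col=4), (row=4, col=1), (row=5, col=0)
  Distance 5: (row=1, col=3), (row=2, col=2), (row=3, col=5), (row=4, col=0), (row=6, col=0)
  Distance 6: (row=0, col=3), (row=1, col=4), (row=2, col=1), (row=2, col=5), (row=3, col=0), (row=7, col=0)
  Distance 7: (row=0, col=4), (row=1, col=1), (row=2, col=0), (row=2, col=6), (row=7, col=1)
  Distance 8: (row=0, col=1), (row=0, col=5), (row=1, col=0), (row=1, col=6), (row=2, col=7), (row=8, col=1)
  Distance 9: (row=0, col=0), (row=1, col=7), (row=2, col=8), (row=3, col=7), (row=8, col=2)
  Distance 10: (row=1, col=8), (row=2, col=9), (row=3, col=8), (row=4, col=7), (row=8, col=3), (row=9, col=2)
  Distance 11: (row=0, col=8), (row=1, col=9), (row=2, col=10), (row=4, col=8), (row=8, col=4), (row=9, col=3), (row=10, col=2)
  Distance 12: (row=0, col=9), (row=1, col=10), (row=3, col=10), (row=4, col=9), (row=7, col=4), (row=10, col=1), (row=10, col=3)
  Distance 13: (row=0, col=10), (row=5, col=9), (row=7, col=5), (row=10, col=4)
  Distance 14: (row=5, col=10), (row=6, col=5), (row=6, col=9), (row=7, col=6), (row=10, col=5)
  Distance 15: (row=6, col=6), (row=6, col=8), (row=6, col=10), (row=7, col=7), (row=8, col=6), (row=9, col=5), (row=10, col=6), (row=11, col=5)
  Distance 16: (row=5, col=6), (row=6, col=7), (row=7, col=8), (row=7, col=10), (row=10, col=7), (row=11, col=6)
  Distance 17: (row=8, col=10), (row=9, col=7), (row=11, col=7)  <- goal reached here
One shortest path (17 moves): (row=6, col=3) -> (row=5, col=3) -> (row=5, col=4) -> (row=4, col=4) -> (row=3, col=4) -> (row=3, col=5) -> (row=2, col=5) -> (row=2, col=6) -> (row=2, col=7) -> (row=2, col=8) -> (row=3, col=8) -> (row=4, col=8) -> (row=4, col=9) -> (row=5, col=9) -> (row=5, col=10) -> (row=6, col=10) -> (row=7, col=10) -> (row=8, col=10)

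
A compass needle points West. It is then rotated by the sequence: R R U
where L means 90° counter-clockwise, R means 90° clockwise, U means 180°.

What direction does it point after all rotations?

Start: West
  R (right (90° clockwise)) -> North
  R (right (90° clockwise)) -> East
  U (U-turn (180°)) -> West
Final: West

Answer: Final heading: West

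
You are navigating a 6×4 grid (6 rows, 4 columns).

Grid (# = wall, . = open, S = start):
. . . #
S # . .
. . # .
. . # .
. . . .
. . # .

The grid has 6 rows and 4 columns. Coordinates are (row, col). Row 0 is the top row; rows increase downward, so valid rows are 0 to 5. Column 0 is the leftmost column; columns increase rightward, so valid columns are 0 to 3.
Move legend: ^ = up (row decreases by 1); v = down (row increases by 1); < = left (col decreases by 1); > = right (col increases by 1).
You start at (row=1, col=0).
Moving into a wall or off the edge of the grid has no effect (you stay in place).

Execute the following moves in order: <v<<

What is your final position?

Answer: Final position: (row=2, col=0)

Derivation:
Start: (row=1, col=0)
  < (left): blocked, stay at (row=1, col=0)
  v (down): (row=1, col=0) -> (row=2, col=0)
  < (left): blocked, stay at (row=2, col=0)
  < (left): blocked, stay at (row=2, col=0)
Final: (row=2, col=0)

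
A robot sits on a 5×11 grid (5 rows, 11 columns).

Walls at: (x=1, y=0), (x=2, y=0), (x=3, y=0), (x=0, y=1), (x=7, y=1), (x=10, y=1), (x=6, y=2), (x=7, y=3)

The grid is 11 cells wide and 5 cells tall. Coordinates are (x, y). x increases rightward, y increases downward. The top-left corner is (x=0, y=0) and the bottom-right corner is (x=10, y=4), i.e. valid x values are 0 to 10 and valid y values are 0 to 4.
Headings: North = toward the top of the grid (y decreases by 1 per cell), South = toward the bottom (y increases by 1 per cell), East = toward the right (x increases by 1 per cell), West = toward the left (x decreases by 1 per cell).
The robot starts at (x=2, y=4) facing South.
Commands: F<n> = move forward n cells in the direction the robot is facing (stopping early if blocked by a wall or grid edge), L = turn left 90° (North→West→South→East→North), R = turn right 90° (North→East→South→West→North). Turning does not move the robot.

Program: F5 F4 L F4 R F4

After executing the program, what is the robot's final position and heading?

Answer: Final position: (x=6, y=4), facing South

Derivation:
Start: (x=2, y=4), facing South
  F5: move forward 0/5 (blocked), now at (x=2, y=4)
  F4: move forward 0/4 (blocked), now at (x=2, y=4)
  L: turn left, now facing East
  F4: move forward 4, now at (x=6, y=4)
  R: turn right, now facing South
  F4: move forward 0/4 (blocked), now at (x=6, y=4)
Final: (x=6, y=4), facing South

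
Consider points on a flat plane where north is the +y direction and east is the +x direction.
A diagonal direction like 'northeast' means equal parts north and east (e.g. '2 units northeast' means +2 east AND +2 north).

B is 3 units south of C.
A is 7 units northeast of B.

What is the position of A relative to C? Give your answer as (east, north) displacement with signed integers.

Place C at the origin (east=0, north=0).
  B is 3 units south of C: delta (east=+0, north=-3); B at (east=0, north=-3).
  A is 7 units northeast of B: delta (east=+7, north=+7); A at (east=7, north=4).
Therefore A relative to C: (east=7, north=4).

Answer: A is at (east=7, north=4) relative to C.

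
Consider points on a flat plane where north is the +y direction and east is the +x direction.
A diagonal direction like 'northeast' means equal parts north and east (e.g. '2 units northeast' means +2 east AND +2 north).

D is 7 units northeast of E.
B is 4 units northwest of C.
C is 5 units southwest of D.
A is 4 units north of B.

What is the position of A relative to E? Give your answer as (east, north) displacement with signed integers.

Place E at the origin (east=0, north=0).
  D is 7 units northeast of E: delta (east=+7, north=+7); D at (east=7, north=7).
  C is 5 units southwest of D: delta (east=-5, north=-5); C at (east=2, north=2).
  B is 4 units northwest of C: delta (east=-4, north=+4); B at (east=-2, north=6).
  A is 4 units north of B: delta (east=+0, north=+4); A at (east=-2, north=10).
Therefore A relative to E: (east=-2, north=10).

Answer: A is at (east=-2, north=10) relative to E.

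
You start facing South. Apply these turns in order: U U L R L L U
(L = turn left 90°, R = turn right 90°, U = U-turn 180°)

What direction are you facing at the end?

Start: South
  U (U-turn (180°)) -> North
  U (U-turn (180°)) -> South
  L (left (90° counter-clockwise)) -> East
  R (right (90° clockwise)) -> South
  L (left (90° counter-clockwise)) -> East
  L (left (90° counter-clockwise)) -> North
  U (U-turn (180°)) -> South
Final: South

Answer: Final heading: South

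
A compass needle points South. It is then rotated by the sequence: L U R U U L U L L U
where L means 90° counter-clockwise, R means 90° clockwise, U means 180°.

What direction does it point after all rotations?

Start: South
  L (left (90° counter-clockwise)) -> East
  U (U-turn (180°)) -> West
  R (right (90° clockwise)) -> North
  U (U-turn (180°)) -> South
  U (U-turn (180°)) -> North
  L (left (90° counter-clockwise)) -> West
  U (U-turn (180°)) -> East
  L (left (90° counter-clockwise)) -> North
  L (left (90° counter-clockwise)) -> West
  U (U-turn (180°)) -> East
Final: East

Answer: Final heading: East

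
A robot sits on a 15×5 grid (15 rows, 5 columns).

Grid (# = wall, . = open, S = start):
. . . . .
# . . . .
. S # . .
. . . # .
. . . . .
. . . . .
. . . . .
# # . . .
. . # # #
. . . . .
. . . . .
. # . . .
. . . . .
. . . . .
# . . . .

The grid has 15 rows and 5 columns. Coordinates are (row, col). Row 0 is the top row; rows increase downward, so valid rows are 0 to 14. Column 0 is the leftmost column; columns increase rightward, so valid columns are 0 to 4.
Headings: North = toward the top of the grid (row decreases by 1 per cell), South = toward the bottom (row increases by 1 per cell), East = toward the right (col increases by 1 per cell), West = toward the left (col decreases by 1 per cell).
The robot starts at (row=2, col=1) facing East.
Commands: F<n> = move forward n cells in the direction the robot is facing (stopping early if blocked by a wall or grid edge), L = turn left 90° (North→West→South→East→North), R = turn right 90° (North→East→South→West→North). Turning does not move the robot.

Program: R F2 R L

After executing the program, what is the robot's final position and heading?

Start: (row=2, col=1), facing East
  R: turn right, now facing South
  F2: move forward 2, now at (row=4, col=1)
  R: turn right, now facing West
  L: turn left, now facing South
Final: (row=4, col=1), facing South

Answer: Final position: (row=4, col=1), facing South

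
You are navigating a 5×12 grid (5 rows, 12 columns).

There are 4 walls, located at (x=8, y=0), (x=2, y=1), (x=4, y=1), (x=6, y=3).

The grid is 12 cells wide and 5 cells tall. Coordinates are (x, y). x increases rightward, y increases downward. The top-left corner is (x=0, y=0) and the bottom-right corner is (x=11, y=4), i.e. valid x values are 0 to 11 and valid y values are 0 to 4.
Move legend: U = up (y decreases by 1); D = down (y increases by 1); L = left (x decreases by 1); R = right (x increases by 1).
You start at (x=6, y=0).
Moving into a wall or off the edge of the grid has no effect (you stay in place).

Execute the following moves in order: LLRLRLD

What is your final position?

Start: (x=6, y=0)
  L (left): (x=6, y=0) -> (x=5, y=0)
  L (left): (x=5, y=0) -> (x=4, y=0)
  R (right): (x=4, y=0) -> (x=5, y=0)
  L (left): (x=5, y=0) -> (x=4, y=0)
  R (right): (x=4, y=0) -> (x=5, y=0)
  L (left): (x=5, y=0) -> (x=4, y=0)
  D (down): blocked, stay at (x=4, y=0)
Final: (x=4, y=0)

Answer: Final position: (x=4, y=0)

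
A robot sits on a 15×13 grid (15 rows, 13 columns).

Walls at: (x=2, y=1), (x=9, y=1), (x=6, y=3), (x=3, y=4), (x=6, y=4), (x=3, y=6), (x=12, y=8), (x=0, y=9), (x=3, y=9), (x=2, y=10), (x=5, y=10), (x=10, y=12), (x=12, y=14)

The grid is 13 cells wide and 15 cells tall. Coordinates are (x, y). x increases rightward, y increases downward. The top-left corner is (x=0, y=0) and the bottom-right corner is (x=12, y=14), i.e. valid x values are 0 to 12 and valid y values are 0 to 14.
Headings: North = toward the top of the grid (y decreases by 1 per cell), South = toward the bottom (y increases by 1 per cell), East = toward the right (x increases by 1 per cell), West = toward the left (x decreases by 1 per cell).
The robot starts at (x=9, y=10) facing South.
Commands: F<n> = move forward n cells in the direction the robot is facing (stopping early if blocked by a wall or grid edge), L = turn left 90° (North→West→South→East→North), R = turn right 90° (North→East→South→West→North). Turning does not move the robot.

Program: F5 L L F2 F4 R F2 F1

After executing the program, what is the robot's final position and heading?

Start: (x=9, y=10), facing South
  F5: move forward 4/5 (blocked), now at (x=9, y=14)
  L: turn left, now facing East
  L: turn left, now facing North
  F2: move forward 2, now at (x=9, y=12)
  F4: move forward 4, now at (x=9, y=8)
  R: turn right, now facing East
  F2: move forward 2, now at (x=11, y=8)
  F1: move forward 0/1 (blocked), now at (x=11, y=8)
Final: (x=11, y=8), facing East

Answer: Final position: (x=11, y=8), facing East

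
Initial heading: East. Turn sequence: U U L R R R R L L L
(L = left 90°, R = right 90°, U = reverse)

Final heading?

Start: East
  U (U-turn (180°)) -> West
  U (U-turn (180°)) -> East
  L (left (90° counter-clockwise)) -> North
  R (right (90° clockwise)) -> East
  R (right (90° clockwise)) -> South
  R (right (90° clockwise)) -> West
  R (right (90° clockwise)) -> North
  L (left (90° counter-clockwise)) -> West
  L (left (90° counter-clockwise)) -> South
  L (left (90° counter-clockwise)) -> East
Final: East

Answer: Final heading: East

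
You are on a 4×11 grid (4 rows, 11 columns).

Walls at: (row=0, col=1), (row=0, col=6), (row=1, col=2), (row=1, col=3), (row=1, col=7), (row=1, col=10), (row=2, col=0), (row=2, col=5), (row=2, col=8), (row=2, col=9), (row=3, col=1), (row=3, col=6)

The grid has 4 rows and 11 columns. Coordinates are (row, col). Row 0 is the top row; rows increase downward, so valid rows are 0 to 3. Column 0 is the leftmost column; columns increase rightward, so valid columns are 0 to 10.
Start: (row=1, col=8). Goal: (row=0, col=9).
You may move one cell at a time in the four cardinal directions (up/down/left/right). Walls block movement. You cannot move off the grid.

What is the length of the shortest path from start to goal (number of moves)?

BFS from (row=1, col=8) until reaching (row=0, col=9):
  Distance 0: (row=1, col=8)
  Distance 1: (row=0, col=8), (row=1, col=9)
  Distance 2: (row=0, col=7), (row=0, col=9)  <- goal reached here
One shortest path (2 moves): (row=1, col=8) -> (row=1, col=9) -> (row=0, col=9)

Answer: Shortest path length: 2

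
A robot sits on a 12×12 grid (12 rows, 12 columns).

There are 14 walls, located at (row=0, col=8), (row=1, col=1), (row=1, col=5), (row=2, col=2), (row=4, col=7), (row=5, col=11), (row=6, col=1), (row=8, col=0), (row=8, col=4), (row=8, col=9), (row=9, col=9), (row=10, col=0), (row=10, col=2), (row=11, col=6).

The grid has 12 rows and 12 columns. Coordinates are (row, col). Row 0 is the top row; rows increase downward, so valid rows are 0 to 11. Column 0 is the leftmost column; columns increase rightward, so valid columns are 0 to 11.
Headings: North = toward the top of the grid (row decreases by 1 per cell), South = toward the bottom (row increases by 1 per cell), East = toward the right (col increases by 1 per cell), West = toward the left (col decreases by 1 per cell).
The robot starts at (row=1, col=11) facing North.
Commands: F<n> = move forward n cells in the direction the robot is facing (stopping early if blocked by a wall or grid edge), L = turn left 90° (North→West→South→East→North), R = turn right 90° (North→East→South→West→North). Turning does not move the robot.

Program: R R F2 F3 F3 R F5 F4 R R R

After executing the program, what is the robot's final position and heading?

Answer: Final position: (row=4, col=8), facing South

Derivation:
Start: (row=1, col=11), facing North
  R: turn right, now facing East
  R: turn right, now facing South
  F2: move forward 2, now at (row=3, col=11)
  F3: move forward 1/3 (blocked), now at (row=4, col=11)
  F3: move forward 0/3 (blocked), now at (row=4, col=11)
  R: turn right, now facing West
  F5: move forward 3/5 (blocked), now at (row=4, col=8)
  F4: move forward 0/4 (blocked), now at (row=4, col=8)
  R: turn right, now facing North
  R: turn right, now facing East
  R: turn right, now facing South
Final: (row=4, col=8), facing South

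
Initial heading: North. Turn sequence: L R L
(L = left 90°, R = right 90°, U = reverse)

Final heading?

Answer: Final heading: West

Derivation:
Start: North
  L (left (90° counter-clockwise)) -> West
  R (right (90° clockwise)) -> North
  L (left (90° counter-clockwise)) -> West
Final: West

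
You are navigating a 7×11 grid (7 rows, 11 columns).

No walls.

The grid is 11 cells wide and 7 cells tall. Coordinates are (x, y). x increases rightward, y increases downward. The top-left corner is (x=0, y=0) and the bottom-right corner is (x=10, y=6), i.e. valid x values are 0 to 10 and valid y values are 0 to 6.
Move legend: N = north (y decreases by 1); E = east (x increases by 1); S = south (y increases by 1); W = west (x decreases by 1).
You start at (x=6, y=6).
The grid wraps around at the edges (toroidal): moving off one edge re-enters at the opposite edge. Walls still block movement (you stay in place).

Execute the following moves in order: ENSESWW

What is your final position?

Answer: Final position: (x=6, y=0)

Derivation:
Start: (x=6, y=6)
  E (east): (x=6, y=6) -> (x=7, y=6)
  N (north): (x=7, y=6) -> (x=7, y=5)
  S (south): (x=7, y=5) -> (x=7, y=6)
  E (east): (x=7, y=6) -> (x=8, y=6)
  S (south): (x=8, y=6) -> (x=8, y=0)
  W (west): (x=8, y=0) -> (x=7, y=0)
  W (west): (x=7, y=0) -> (x=6, y=0)
Final: (x=6, y=0)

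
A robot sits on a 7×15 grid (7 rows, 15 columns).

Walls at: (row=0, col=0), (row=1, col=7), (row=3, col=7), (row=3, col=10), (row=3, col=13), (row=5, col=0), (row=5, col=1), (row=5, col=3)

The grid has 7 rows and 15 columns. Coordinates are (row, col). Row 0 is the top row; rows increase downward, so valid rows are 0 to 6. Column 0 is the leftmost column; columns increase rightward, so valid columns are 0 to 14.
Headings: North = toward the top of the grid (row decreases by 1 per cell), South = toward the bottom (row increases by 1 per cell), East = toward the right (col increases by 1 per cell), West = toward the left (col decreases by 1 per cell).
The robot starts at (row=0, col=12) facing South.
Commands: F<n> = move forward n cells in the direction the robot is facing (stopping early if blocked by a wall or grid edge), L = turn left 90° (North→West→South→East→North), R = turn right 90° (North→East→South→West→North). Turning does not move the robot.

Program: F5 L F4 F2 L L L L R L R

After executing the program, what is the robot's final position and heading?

Answer: Final position: (row=5, col=14), facing South

Derivation:
Start: (row=0, col=12), facing South
  F5: move forward 5, now at (row=5, col=12)
  L: turn left, now facing East
  F4: move forward 2/4 (blocked), now at (row=5, col=14)
  F2: move forward 0/2 (blocked), now at (row=5, col=14)
  L: turn left, now facing North
  L: turn left, now facing West
  L: turn left, now facing South
  L: turn left, now facing East
  R: turn right, now facing South
  L: turn left, now facing East
  R: turn right, now facing South
Final: (row=5, col=14), facing South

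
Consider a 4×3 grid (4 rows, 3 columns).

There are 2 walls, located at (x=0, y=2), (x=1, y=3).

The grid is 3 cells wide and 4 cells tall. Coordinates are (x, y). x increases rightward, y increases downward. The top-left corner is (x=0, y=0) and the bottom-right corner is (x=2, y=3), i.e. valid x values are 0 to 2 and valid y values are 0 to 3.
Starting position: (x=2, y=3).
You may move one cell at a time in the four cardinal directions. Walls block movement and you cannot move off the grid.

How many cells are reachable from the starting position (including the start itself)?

BFS flood-fill from (x=2, y=3):
  Distance 0: (x=2, y=3)
  Distance 1: (x=2, y=2)
  Distance 2: (x=2, y=1), (x=1, y=2)
  Distance 3: (x=2, y=0), (x=1, y=1)
  Distance 4: (x=1, y=0), (x=0, y=1)
  Distance 5: (x=0, y=0)
Total reachable: 9 (grid has 10 open cells total)

Answer: Reachable cells: 9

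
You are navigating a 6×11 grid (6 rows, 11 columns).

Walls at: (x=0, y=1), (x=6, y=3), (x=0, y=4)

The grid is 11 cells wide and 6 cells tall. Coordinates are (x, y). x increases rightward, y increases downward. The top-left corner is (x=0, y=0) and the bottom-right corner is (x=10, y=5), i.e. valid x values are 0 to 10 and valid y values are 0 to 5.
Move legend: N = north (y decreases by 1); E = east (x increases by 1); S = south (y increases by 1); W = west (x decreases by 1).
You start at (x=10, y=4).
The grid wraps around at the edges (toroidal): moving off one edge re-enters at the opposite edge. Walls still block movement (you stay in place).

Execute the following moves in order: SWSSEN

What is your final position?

Answer: Final position: (x=10, y=0)

Derivation:
Start: (x=10, y=4)
  S (south): (x=10, y=4) -> (x=10, y=5)
  W (west): (x=10, y=5) -> (x=9, y=5)
  S (south): (x=9, y=5) -> (x=9, y=0)
  S (south): (x=9, y=0) -> (x=9, y=1)
  E (east): (x=9, y=1) -> (x=10, y=1)
  N (north): (x=10, y=1) -> (x=10, y=0)
Final: (x=10, y=0)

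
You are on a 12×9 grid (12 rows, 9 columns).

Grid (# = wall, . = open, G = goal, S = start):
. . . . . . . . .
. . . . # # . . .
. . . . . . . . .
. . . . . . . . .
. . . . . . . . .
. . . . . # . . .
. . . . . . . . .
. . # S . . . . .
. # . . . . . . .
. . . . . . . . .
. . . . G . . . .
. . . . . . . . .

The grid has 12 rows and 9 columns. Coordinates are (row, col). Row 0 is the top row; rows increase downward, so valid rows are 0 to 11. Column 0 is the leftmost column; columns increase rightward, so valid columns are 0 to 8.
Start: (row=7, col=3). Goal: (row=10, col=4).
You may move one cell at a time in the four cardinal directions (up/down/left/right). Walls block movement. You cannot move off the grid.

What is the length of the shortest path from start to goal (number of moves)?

Answer: Shortest path length: 4

Derivation:
BFS from (row=7, col=3) until reaching (row=10, col=4):
  Distance 0: (row=7, col=3)
  Distance 1: (row=6, col=3), (row=7, col=4), (row=8, col=3)
  Distance 2: (row=5, col=3), (row=6, col=2), (row=6, col=4), (row=7, col=5), (row=8, col=2), (row=8, col=4), (row=9, col=3)
  Distance 3: (row=4, col=3), (row=5, col=2), (row=5, col=4), (row=6, col=1), (row=6, col=5), (row=7, col=6), (row=8, col=5), (row=9, col=2), (row=9, col=4), (row=10, col=3)
  Distance 4: (row=3, col=3), (row=4, col=2), (row=4, col=4), (row=5, col=1), (row=6, col=0), (row=6, col=6), (row=7, col=1), (row=7, col=7), (row=8, col=6), (row=9, col=1), (row=9, col=5), (row=10, col=2), (row=10, col=4), (row=11, col=3)  <- goal reached here
One shortest path (4 moves): (row=7, col=3) -> (row=7, col=4) -> (row=8, col=4) -> (row=9, col=4) -> (row=10, col=4)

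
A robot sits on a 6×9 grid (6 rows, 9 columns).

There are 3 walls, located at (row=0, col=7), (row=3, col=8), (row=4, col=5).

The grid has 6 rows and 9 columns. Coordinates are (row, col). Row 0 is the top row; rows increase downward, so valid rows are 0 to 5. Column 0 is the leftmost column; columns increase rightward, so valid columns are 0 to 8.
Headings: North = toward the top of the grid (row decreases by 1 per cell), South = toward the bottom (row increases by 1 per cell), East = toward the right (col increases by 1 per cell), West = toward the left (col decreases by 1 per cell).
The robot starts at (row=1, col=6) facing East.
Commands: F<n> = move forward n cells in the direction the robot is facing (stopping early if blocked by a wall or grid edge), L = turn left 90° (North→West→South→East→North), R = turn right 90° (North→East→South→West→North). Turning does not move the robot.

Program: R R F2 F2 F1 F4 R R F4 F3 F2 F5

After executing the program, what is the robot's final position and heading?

Start: (row=1, col=6), facing East
  R: turn right, now facing South
  R: turn right, now facing West
  F2: move forward 2, now at (row=1, col=4)
  F2: move forward 2, now at (row=1, col=2)
  F1: move forward 1, now at (row=1, col=1)
  F4: move forward 1/4 (blocked), now at (row=1, col=0)
  R: turn right, now facing North
  R: turn right, now facing East
  F4: move forward 4, now at (row=1, col=4)
  F3: move forward 3, now at (row=1, col=7)
  F2: move forward 1/2 (blocked), now at (row=1, col=8)
  F5: move forward 0/5 (blocked), now at (row=1, col=8)
Final: (row=1, col=8), facing East

Answer: Final position: (row=1, col=8), facing East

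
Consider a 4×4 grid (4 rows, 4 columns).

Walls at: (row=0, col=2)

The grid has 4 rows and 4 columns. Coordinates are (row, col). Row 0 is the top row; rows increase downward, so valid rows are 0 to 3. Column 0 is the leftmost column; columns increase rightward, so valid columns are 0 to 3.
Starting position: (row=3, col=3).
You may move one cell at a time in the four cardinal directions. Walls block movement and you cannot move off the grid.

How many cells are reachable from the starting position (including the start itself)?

BFS flood-fill from (row=3, col=3):
  Distance 0: (row=3, col=3)
  Distance 1: (row=2, col=3), (row=3, col=2)
  Distance 2: (row=1, col=3), (row=2, col=2), (row=3, col=1)
  Distance 3: (row=0, col=3), (row=1, col=2), (row=2, col=1), (row=3, col=0)
  Distance 4: (row=1, col=1), (row=2, col=0)
  Distance 5: (row=0, col=1), (row=1, col=0)
  Distance 6: (row=0, col=0)
Total reachable: 15 (grid has 15 open cells total)

Answer: Reachable cells: 15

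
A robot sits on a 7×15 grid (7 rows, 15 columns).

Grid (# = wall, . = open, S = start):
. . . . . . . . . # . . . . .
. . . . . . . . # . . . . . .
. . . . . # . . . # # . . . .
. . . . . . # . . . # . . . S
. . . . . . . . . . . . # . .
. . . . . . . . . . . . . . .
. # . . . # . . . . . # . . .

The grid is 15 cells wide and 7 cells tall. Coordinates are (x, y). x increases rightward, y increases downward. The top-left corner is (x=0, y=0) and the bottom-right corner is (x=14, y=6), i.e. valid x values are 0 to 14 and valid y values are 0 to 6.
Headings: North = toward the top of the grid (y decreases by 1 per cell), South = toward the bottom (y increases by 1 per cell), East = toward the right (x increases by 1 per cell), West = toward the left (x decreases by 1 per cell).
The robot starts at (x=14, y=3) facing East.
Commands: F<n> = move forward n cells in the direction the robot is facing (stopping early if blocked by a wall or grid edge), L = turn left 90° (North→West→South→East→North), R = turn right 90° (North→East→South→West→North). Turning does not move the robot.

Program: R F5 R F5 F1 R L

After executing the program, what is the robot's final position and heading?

Answer: Final position: (x=12, y=6), facing West

Derivation:
Start: (x=14, y=3), facing East
  R: turn right, now facing South
  F5: move forward 3/5 (blocked), now at (x=14, y=6)
  R: turn right, now facing West
  F5: move forward 2/5 (blocked), now at (x=12, y=6)
  F1: move forward 0/1 (blocked), now at (x=12, y=6)
  R: turn right, now facing North
  L: turn left, now facing West
Final: (x=12, y=6), facing West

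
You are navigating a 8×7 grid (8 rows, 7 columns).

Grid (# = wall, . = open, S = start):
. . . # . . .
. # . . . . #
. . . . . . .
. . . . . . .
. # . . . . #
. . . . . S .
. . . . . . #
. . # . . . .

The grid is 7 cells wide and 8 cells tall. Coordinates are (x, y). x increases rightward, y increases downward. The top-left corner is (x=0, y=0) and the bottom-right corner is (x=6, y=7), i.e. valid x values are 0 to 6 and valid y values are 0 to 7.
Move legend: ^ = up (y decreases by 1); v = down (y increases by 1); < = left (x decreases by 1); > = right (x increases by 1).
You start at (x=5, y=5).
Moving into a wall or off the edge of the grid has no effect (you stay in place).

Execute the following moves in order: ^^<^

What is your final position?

Answer: Final position: (x=4, y=2)

Derivation:
Start: (x=5, y=5)
  ^ (up): (x=5, y=5) -> (x=5, y=4)
  ^ (up): (x=5, y=4) -> (x=5, y=3)
  < (left): (x=5, y=3) -> (x=4, y=3)
  ^ (up): (x=4, y=3) -> (x=4, y=2)
Final: (x=4, y=2)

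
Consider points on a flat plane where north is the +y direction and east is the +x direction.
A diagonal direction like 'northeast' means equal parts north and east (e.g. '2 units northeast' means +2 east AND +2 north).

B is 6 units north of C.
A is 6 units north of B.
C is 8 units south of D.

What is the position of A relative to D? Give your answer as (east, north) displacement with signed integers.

Answer: A is at (east=0, north=4) relative to D.

Derivation:
Place D at the origin (east=0, north=0).
  C is 8 units south of D: delta (east=+0, north=-8); C at (east=0, north=-8).
  B is 6 units north of C: delta (east=+0, north=+6); B at (east=0, north=-2).
  A is 6 units north of B: delta (east=+0, north=+6); A at (east=0, north=4).
Therefore A relative to D: (east=0, north=4).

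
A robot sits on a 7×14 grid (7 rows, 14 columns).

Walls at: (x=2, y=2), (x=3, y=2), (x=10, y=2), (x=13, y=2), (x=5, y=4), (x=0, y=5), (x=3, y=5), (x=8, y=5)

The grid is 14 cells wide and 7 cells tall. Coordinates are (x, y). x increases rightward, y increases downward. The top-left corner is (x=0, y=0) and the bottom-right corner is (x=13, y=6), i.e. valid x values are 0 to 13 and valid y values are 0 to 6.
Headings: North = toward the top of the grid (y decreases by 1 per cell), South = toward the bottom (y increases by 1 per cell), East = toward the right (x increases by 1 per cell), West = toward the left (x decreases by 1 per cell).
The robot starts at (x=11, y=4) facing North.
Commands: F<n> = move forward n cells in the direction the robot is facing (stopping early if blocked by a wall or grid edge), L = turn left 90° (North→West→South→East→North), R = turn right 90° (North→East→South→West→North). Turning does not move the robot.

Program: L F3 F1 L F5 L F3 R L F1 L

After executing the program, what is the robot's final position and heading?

Start: (x=11, y=4), facing North
  L: turn left, now facing West
  F3: move forward 3, now at (x=8, y=4)
  F1: move forward 1, now at (x=7, y=4)
  L: turn left, now facing South
  F5: move forward 2/5 (blocked), now at (x=7, y=6)
  L: turn left, now facing East
  F3: move forward 3, now at (x=10, y=6)
  R: turn right, now facing South
  L: turn left, now facing East
  F1: move forward 1, now at (x=11, y=6)
  L: turn left, now facing North
Final: (x=11, y=6), facing North

Answer: Final position: (x=11, y=6), facing North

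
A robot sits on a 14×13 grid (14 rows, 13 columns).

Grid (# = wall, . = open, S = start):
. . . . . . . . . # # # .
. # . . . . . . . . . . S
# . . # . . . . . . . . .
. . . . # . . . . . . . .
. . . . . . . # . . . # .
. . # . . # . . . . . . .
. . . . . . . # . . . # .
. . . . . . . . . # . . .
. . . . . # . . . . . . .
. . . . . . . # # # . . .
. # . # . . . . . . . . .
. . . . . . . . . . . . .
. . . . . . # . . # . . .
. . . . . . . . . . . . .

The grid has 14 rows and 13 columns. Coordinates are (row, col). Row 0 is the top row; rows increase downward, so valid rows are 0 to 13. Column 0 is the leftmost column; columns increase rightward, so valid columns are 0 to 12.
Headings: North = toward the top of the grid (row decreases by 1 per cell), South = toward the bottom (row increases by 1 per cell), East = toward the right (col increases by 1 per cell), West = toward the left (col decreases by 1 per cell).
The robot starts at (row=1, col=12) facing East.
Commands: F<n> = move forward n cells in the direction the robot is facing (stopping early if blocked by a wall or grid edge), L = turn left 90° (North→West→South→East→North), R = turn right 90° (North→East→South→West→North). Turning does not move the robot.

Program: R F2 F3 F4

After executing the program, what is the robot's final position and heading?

Answer: Final position: (row=10, col=12), facing South

Derivation:
Start: (row=1, col=12), facing East
  R: turn right, now facing South
  F2: move forward 2, now at (row=3, col=12)
  F3: move forward 3, now at (row=6, col=12)
  F4: move forward 4, now at (row=10, col=12)
Final: (row=10, col=12), facing South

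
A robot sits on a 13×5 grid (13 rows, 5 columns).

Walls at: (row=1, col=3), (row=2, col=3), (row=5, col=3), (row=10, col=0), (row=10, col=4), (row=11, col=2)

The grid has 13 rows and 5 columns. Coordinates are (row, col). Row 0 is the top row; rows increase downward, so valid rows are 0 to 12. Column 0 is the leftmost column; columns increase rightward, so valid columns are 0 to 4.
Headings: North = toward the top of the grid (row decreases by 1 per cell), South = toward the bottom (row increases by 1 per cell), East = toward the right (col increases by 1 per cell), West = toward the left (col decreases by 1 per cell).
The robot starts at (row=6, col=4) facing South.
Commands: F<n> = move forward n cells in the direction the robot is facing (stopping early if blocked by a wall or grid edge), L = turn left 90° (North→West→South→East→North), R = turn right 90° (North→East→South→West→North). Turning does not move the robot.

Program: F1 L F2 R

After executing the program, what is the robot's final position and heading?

Answer: Final position: (row=7, col=4), facing South

Derivation:
Start: (row=6, col=4), facing South
  F1: move forward 1, now at (row=7, col=4)
  L: turn left, now facing East
  F2: move forward 0/2 (blocked), now at (row=7, col=4)
  R: turn right, now facing South
Final: (row=7, col=4), facing South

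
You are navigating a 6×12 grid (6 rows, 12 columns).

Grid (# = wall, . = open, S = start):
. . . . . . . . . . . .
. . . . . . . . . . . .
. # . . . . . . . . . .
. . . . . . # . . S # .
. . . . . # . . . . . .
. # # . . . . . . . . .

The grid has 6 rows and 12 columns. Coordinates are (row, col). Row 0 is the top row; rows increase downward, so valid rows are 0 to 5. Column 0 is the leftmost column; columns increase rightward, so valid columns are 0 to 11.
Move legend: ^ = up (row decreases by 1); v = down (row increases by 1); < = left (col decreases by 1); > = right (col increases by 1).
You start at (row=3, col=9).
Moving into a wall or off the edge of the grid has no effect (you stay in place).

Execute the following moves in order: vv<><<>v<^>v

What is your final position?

Start: (row=3, col=9)
  v (down): (row=3, col=9) -> (row=4, col=9)
  v (down): (row=4, col=9) -> (row=5, col=9)
  < (left): (row=5, col=9) -> (row=5, col=8)
  > (right): (row=5, col=8) -> (row=5, col=9)
  < (left): (row=5, col=9) -> (row=5, col=8)
  < (left): (row=5, col=8) -> (row=5, col=7)
  > (right): (row=5, col=7) -> (row=5, col=8)
  v (down): blocked, stay at (row=5, col=8)
  < (left): (row=5, col=8) -> (row=5, col=7)
  ^ (up): (row=5, col=7) -> (row=4, col=7)
  > (right): (row=4, col=7) -> (row=4, col=8)
  v (down): (row=4, col=8) -> (row=5, col=8)
Final: (row=5, col=8)

Answer: Final position: (row=5, col=8)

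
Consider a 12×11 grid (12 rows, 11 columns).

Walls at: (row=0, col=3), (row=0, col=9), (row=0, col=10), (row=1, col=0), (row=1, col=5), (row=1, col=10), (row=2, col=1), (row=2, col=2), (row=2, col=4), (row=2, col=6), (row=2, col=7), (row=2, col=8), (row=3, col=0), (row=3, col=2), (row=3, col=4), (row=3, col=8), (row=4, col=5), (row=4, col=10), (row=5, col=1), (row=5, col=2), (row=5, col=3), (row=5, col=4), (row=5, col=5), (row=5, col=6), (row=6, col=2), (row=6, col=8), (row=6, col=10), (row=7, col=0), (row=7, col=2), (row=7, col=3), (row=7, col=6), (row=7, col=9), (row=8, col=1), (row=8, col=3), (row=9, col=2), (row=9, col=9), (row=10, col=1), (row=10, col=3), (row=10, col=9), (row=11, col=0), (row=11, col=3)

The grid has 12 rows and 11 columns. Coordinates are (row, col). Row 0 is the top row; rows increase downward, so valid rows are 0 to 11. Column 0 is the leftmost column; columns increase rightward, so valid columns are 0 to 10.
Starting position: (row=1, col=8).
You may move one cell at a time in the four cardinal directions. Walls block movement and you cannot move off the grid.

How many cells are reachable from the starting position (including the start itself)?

BFS flood-fill from (row=1, col=8):
  Distance 0: (row=1, col=8)
  Distance 1: (row=0, col=8), (row=1, col=7), (row=1, col=9)
  Distance 2: (row=0, col=7), (row=1, col=6), (row=2, col=9)
  Distance 3: (row=0, col=6), (row=2, col=10), (row=3, col=9)
  Distance 4: (row=0, col=5), (row=3, col=10), (row=4, col=9)
  Distance 5: (row=0, col=4), (row=4, col=8), (row=5, col=9)
  Distance 6: (row=1, col=4), (row=4, col=7), (row=5, col=8), (row=5, col=10), (row=6, col=9)
  Distance 7: (row=1, col=3), (row=3, col=7), (row=4, col=6), (row=5, col=7)
  Distance 8: (row=1, col=2), (row=2, col=3), (row=3, col=6), (row=6, col=7)
  Distance 9: (row=0, col=2), (row=1, col=1), (row=3, col=3), (row=3, col=5), (row=6, col=6), (row=7, col=7)
  Distance 10: (row=0, col=1), (row=2, col=5), (row=4, col=3), (row=6, col=5), (row=7, col=8), (row=8, col=7)
  Distance 11: (row=0, col=0), (row=4, col=2), (row=4, col=4), (row=6, col=4), (row=7, col=5), (row=8, col=6), (row=8, col=8), (row=9, col=7)
  Distance 12: (row=4, col=1), (row=6, col=3), (row=7, col=4), (row=8, col=5), (row=8, col=9), (row=9, col=6), (row=9, col=8), (row=10, col=7)
  Distance 13: (row=3, col=1), (row=4, col=0), (row=8, col=4), (row=8, col=10), (row=9, col=5), (row=10, col=6), (row=10, col=8), (row=11, col=7)
  Distance 14: (row=5, col=0), (row=7, col=10), (row=9, col=4), (row=9, col=10), (row=10, col=5), (row=11, col=6), (row=11, col=8)
  Distance 15: (row=6, col=0), (row=9, col=3), (row=10, col=4), (row=10, col=10), (row=11, col=5), (row=11, col=9)
  Distance 16: (row=6, col=1), (row=11, col=4), (row=11, col=10)
  Distance 17: (row=7, col=1)
Total reachable: 82 (grid has 91 open cells total)

Answer: Reachable cells: 82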